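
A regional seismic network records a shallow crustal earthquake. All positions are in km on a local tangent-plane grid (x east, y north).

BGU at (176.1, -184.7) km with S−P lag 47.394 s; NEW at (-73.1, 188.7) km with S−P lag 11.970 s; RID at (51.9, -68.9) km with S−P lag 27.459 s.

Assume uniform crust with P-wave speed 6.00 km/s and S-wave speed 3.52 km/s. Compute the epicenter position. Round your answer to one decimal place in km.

Distance from S−P lag: d = Δt · v_P v_S / (v_P − v_S) = Δt · (6.00·3.52)/(6.00−3.52) ≈ 8.5161·Δt.
So d_BGU = 403.61, d_NEW = 101.94, d_RID = 233.84 km.
Circle about each station: (x − 176.1)² + (y + 184.7)² = 403.61²; (x + 73.1)² + (y − 188.7)² = 101.94²; (x − 51.9)² + (y + 68.9)² = 233.84².
Subtracting the BGU equation from the NEW and RID equations removes the quadratic terms:
-498.4 x + 746.8 y = 128335.27
-248.4 x + 231.6 y = 50535.41
Solving the 2×2 system: x ≈ -114.4, y ≈ 95.5 km.

-114.4 km east, 95.5 km north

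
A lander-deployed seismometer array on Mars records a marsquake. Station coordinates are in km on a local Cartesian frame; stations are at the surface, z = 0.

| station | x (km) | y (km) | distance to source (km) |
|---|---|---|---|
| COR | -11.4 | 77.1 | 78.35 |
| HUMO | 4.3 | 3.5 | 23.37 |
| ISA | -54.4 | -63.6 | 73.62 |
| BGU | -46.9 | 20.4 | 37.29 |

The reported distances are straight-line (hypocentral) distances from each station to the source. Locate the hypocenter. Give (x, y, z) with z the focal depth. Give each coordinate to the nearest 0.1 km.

x ≈ -17.2 km, y ≈ -0.6 km, depth ≈ 8.2 km

Each station gives a sphere (x−x_i)² + (y−y_i)² + z² = d_i² (stations at z=0).
Subtracting the COR sphere from HUMO and ISA: z² cancels, leaving linear equations in x and y:
31.4 x − 147.2 y = -451.06
-86.0 x − 281.4 y = 1648.77
Solving: x ≈ -17.196, y ≈ -0.604 km (keep extra digits for the depth step; rounded: -17.2, -0.6).
Then from the COR sphere: z² = 78.35² − (x + 11.4)² − (y − 77.1)² with x = -17.196, y = -0.604, so z ≈ 8.199 ≈ 8.2 km.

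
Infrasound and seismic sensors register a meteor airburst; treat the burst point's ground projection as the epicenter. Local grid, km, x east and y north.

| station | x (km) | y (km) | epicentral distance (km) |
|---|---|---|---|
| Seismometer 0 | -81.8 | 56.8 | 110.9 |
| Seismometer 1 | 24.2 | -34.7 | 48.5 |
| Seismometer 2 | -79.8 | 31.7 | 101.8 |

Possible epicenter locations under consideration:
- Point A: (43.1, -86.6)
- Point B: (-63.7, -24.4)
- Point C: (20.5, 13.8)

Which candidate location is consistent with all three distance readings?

For each candidate, compare |candidate − station| to the reported distance:
Point A: residuals Seismometer 0 79.3, Seismometer 1 6.7, Seismometer 2 68.8 → max 79.3 km
Point B: residuals Seismometer 0 27.7, Seismometer 1 40.0, Seismometer 2 43.4 → max 43.4 km
Point C: residuals Seismometer 0 0.1, Seismometer 1 0.1, Seismometer 2 0.1 → max 0.1 km
Only Point C has all residuals ≈ 0.

Point C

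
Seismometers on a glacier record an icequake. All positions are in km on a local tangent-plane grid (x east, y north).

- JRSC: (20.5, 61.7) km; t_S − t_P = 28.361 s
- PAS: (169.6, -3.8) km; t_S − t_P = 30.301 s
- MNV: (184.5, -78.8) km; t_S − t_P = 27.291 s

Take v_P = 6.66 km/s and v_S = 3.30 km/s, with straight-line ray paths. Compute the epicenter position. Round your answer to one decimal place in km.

(11.7, -123.6)

Distance from S−P lag: d = Δt · v_P v_S / (v_P − v_S) = Δt · (6.66·3.30)/(6.66−3.30) ≈ 6.5411·Δt.
So d_JRSC = 185.51, d_PAS = 198.20, d_MNV = 178.51 km.
Circle about each station: (x − 20.5)² + (y − 61.7)² = 185.51²; (x − 169.6)² + (y + 3.8)² = 198.20²; (x − 184.5)² + (y + 78.8)² = 178.51².
Subtracting the JRSC equation from the PAS and MNV equations removes the quadratic terms:
298.2 x − 131.0 y = 19682.18
328.0 x − 281.0 y = 38570.69
Solving the 2×2 system: x ≈ 11.7, y ≈ -123.6 km.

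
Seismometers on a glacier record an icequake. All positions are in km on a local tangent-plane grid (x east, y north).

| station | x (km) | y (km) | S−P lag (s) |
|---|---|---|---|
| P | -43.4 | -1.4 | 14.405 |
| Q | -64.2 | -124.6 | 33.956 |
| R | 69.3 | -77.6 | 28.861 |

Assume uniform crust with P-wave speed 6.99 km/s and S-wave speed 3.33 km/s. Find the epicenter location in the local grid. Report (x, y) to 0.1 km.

Distance from S−P lag: d = Δt · v_P v_S / (v_P − v_S) = Δt · (6.99·3.33)/(6.99−3.33) ≈ 6.3598·Δt.
So d_P = 91.61, d_Q = 215.95, d_R = 183.55 km.
Circle about each station: (x + 43.4)² + (y + 1.4)² = 91.61²; (x + 64.2)² + (y + 124.6)² = 215.95²; (x − 69.3)² + (y + 77.6)² = 183.55².
Subtracting the P equation from the Q and R equations removes the quadratic terms:
-41.6 x − 246.4 y = -20480.73
225.4 x − 152.4 y = -16359.48
Solving the 2×2 system: x ≈ -14.7, y ≈ 85.6 km.

(-14.7, 85.6)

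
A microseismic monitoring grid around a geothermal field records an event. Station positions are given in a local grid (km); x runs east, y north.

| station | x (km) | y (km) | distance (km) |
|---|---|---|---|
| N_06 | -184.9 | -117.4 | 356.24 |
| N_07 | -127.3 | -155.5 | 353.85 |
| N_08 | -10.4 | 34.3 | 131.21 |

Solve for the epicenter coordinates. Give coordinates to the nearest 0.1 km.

Circle about each station: (x + 184.9)² + (y + 117.4)² = 356.24²; (x + 127.3)² + (y + 155.5)² = 353.85²; (x + 10.4)² + (y − 34.3)² = 131.21².
Subtracting pairs of circle equations eliminates x²+y² and gives linear equations (the radical axes):
115.2 x − 76.2 y = -5888.11
349.0 x + 303.4 y = 63004.75
Solving the 2×2 system: x ≈ 49.0, y ≈ 151.3 km.
Check against N_06 (with the unrounded x, y): √((x + 184.9)²+(y + 117.4)²) = 356.25 ≈ 356.24 km. ✓

(49.0, 151.3)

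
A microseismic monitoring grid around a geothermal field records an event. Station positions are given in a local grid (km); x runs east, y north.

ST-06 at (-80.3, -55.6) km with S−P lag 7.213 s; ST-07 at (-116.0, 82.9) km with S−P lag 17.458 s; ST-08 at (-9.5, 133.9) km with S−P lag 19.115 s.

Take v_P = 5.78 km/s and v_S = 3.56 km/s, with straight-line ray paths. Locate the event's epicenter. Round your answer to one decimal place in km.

x ≈ -14.6 km, y ≈ -43.2 km

Distance from S−P lag: d = Δt · v_P v_S / (v_P − v_S) = Δt · (5.78·3.56)/(5.78−3.56) ≈ 9.2688·Δt.
So d_ST-06 = 66.86, d_ST-07 = 161.82, d_ST-08 = 177.17 km.
Circle about each station: (x + 80.3)² + (y + 55.6)² = 66.86²; (x + 116.0)² + (y − 82.9)² = 161.82²; (x + 9.5)² + (y − 133.9)² = 177.17².
Subtracting the ST-06 equation from the ST-07 and ST-08 equations removes the quadratic terms:
-71.4 x + 277.0 y = -10926.49
141.6 x + 379.0 y = -18438.94
Solving the 2×2 system: x ≈ -14.6, y ≈ -43.2 km.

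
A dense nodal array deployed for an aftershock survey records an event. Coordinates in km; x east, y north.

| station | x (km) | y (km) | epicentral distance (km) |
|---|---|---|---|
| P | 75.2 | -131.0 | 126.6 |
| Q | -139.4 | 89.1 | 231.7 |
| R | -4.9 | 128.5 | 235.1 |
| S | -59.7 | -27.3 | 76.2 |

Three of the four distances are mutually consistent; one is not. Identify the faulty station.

Solve using three stations at a time. Using P, R, S (subtract circle equations pairwise → linear system) gives (x, y) ≈ (-48.1, -102.6).
Distances from that point to each station vs reported:
  P: calculated 126.6 vs reported 126.6 → residual 0.0 km
  Q: calculated 212.3 vs reported 231.7 → residual 19.4 km
  R: calculated 235.1 vs reported 235.1 → residual 0.0 km
  S: calculated 76.2 vs reported 76.2 → residual 0.0 km
P, R, S are mutually consistent (residuals ≈ 0); Q is off by 19.4 km.

Q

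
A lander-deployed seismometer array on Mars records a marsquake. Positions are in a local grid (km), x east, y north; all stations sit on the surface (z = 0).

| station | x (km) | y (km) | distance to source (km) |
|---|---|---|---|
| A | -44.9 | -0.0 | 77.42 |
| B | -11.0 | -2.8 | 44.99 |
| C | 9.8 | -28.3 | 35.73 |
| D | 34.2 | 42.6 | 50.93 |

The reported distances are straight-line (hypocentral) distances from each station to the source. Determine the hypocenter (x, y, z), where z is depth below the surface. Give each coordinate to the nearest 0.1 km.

Each station gives a sphere (x−x_i)² + (y−y_i)² + z² = d_i² (stations at z=0).
Subtracting the A sphere from B and C: z² cancels, leaving linear equations in x and y:
67.8 x − 5.6 y = 2082.59
109.4 x − 56.6 y = 3598.14
Solving: x ≈ 30.304, y ≈ -4.998 km (keep extra digits for the depth step; rounded: 30.3, -5.0).
Then from the A sphere: z² = 77.42² − (x + 44.9)² − y² with x = 30.304, y = -4.998, so z ≈ 17.698 ≈ 17.7 km.

x ≈ 30.3 km, y ≈ -5.0 km, depth ≈ 17.7 km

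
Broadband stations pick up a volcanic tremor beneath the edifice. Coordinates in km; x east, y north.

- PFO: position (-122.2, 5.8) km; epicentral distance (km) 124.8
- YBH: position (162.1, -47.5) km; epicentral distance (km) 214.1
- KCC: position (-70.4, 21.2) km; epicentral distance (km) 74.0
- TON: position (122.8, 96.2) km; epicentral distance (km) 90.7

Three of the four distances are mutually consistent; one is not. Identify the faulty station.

TON

Solve using three stations at a time. Using PFO, YBH, KCC (subtract circle equations pairwise → linear system) gives (x, y) ≈ (-16.0, 71.3).
Distances from that point to each station vs reported:
  PFO: calculated 124.8 vs reported 124.8 → residual 0.0 km
  YBH: calculated 214.1 vs reported 214.1 → residual 0.0 km
  KCC: calculated 73.9 vs reported 74.0 → residual 0.1 km
  TON: calculated 141.0 vs reported 90.7 → residual 50.3 km
PFO, YBH, KCC are mutually consistent (residuals ≈ 0); TON is off by 50.3 km.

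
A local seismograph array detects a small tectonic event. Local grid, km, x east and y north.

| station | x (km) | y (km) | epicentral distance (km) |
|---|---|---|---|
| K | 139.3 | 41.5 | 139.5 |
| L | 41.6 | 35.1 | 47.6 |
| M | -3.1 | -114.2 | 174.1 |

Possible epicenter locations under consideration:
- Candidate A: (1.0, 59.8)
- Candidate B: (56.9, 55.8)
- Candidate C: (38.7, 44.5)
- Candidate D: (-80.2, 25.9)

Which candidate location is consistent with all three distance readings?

Candidate A

For each candidate, compare |candidate − station| to the reported distance:
Candidate A: residuals K 0.0, L 0.1, M 0.1 → max 0.1 km
Candidate B: residuals K 55.9, L 21.9, M 6.2 → max 55.9 km
Candidate C: residuals K 38.9, L 37.8, M 10.0 → max 38.9 km
Candidate D: residuals K 80.6, L 74.5, M 14.2 → max 80.6 km
Only Candidate A has all residuals ≈ 0.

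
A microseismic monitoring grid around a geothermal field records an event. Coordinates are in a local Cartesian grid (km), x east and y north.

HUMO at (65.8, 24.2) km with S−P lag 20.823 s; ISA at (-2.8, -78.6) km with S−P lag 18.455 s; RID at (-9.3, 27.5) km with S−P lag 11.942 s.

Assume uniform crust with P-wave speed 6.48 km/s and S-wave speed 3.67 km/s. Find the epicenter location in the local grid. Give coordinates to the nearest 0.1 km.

-110.1 km east, 34.9 km north

Distance from S−P lag: d = Δt · v_P v_S / (v_P − v_S) = Δt · (6.48·3.67)/(6.48−3.67) ≈ 8.4632·Δt.
So d_HUMO = 176.23, d_ISA = 156.19, d_RID = 101.07 km.
Circle about each station: (x − 65.8)² + (y − 24.2)² = 176.23²; (x + 2.8)² + (y + 78.6)² = 156.19²; (x + 9.3)² + (y − 27.5)² = 101.07².
Subtracting the HUMO equation from the ISA and RID equations removes the quadratic terms:
-137.2 x − 205.6 y = 7932.22
-150.2 x + 6.6 y = 16769.33
Solving the 2×2 system: x ≈ -110.1, y ≈ 34.9 km.
Check against HUMO (with the unrounded x, y): √((x − 65.8)²+(y − 24.2)²) = 176.24 ≈ 176.23 km. ✓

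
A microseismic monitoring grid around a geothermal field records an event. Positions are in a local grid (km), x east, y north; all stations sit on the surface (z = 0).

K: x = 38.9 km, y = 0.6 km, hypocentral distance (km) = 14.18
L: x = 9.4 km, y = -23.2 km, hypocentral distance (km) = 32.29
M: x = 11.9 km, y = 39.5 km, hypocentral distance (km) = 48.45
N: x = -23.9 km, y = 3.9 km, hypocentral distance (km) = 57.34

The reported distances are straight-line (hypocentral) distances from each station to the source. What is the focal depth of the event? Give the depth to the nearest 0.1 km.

Each station gives a sphere (x−x_i)² + (y−y_i)² + z² = d_i² (stations at z=0).
Subtracting the K sphere from L and M: z² cancels, leaving linear equations in x and y:
-59.0 x − 47.6 y = -1728.54
-54.0 x + 77.8 y = -1958.04
Solving: x ≈ 31.797, y ≈ -3.098 km (keep extra digits for the depth step; rounded: 31.8, -3.1).
Then from the K sphere: z² = 14.18² − (x − 38.9)² − (y − 0.6)² with x = 31.797, y = -3.098, so z ≈ 11.702 ≈ 11.7 km.

z ≈ 11.7 km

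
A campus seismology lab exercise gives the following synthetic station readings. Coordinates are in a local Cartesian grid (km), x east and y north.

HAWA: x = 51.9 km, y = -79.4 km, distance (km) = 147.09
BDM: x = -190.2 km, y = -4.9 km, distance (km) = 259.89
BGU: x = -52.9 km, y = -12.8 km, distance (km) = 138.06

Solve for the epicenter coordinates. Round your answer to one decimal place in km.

Circle about each station: (x − 51.9)² + (y + 79.4)² = 147.09²; (x + 190.2)² + (y + 4.9)² = 259.89²; (x + 52.9)² + (y + 12.8)² = 138.06².
Subtracting the HAWA equation from the BDM and BGU equations removes the quadratic terms:
-484.2 x + 149.0 y = -18705.26
-209.6 x + 133.2 y = -3460.82
Solving the 2×2 system: x ≈ 59.4, y ≈ 67.5 km.
Check against HAWA (with the unrounded x, y): √((x − 51.9)²+(y + 79.4)²) = 147.08 ≈ 147.09 km. ✓

x ≈ 59.4 km, y ≈ 67.5 km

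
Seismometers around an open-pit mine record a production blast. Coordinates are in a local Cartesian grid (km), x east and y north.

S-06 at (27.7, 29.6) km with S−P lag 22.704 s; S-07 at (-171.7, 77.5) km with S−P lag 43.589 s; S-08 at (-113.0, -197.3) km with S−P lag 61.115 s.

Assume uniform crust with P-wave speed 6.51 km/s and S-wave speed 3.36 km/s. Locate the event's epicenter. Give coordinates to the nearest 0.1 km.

(120.3, 157.2)

Distance from S−P lag: d = Δt · v_P v_S / (v_P − v_S) = Δt · (6.51·3.36)/(6.51−3.36) ≈ 6.9440·Δt.
So d_S-06 = 157.66, d_S-07 = 302.68, d_S-08 = 424.38 km.
Circle about each station: (x − 27.7)² + (y − 29.6)² = 157.66²; (x + 171.7)² + (y − 77.5)² = 302.68²; (x + 113.0)² + (y + 197.3)² = 424.38².
Subtracting pairs of circle equations eliminates x²+y² and gives linear equations (the radical axes):
-398.8 x + 95.8 y = -32914.82
-281.4 x − 453.8 y = -105188.87
Solving the 2×2 system: x ≈ 120.3, y ≈ 157.2 km.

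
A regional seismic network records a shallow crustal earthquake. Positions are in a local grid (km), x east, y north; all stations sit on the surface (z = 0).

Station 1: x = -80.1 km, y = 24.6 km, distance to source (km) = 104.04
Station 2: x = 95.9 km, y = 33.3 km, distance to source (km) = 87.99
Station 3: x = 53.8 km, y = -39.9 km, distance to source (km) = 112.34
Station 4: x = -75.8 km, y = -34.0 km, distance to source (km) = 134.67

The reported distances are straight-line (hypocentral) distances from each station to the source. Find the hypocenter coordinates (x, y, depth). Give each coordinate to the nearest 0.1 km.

(14.9, 64.5, 14.4)

Each station gives a sphere (x−x_i)² + (y−y_i)² + z² = d_i² (stations at z=0).
Subtracting the Station 1 sphere from Station 2 and Station 3: z² cancels, leaving linear equations in x and y:
352.0 x + 17.4 y = 6366.61
267.8 x − 129.0 y = -4330.67
Solving: x ≈ 14.899, y ≈ 64.500 km (keep extra digits for the depth step; rounded: 14.9, 64.5).
Then from the Station 1 sphere: z² = 104.04² − (x + 80.1)² − (y − 24.6)² with x = 14.899, y = 64.500, so z ≈ 14.405 ≈ 14.4 km.
Check against Station 4 (with the unrounded solution): distance 134.67 ≈ 134.67 km. ✓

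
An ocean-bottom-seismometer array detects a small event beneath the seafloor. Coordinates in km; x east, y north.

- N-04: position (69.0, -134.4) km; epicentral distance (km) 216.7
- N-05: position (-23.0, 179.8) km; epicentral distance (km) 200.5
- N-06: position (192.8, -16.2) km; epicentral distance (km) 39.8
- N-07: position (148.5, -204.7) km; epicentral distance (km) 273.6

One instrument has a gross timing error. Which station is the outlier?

Solve using three stations at a time. Using N-04, N-05, N-07 (subtract circle equations pairwise → linear system) gives (x, y) ≈ (144.2, 68.9).
Distances from that point to each station vs reported:
  N-04: calculated 216.8 vs reported 216.7 → residual 0.1 km
  N-05: calculated 200.6 vs reported 200.5 → residual 0.1 km
  N-06: calculated 98.0 vs reported 39.8 → residual 58.2 km
  N-07: calculated 273.7 vs reported 273.6 → residual 0.1 km
N-04, N-05, N-07 are mutually consistent (residuals ≈ 0); N-06 is off by 58.2 km.

N-06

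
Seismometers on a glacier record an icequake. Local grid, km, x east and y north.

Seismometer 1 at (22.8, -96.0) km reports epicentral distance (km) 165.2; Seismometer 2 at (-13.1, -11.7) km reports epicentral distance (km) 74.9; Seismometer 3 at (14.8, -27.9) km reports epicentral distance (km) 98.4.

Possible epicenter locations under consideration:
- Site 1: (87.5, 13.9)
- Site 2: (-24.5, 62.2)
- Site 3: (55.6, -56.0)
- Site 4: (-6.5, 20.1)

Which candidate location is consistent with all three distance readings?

Site 2

For each candidate, compare |candidate − station| to the reported distance:
Site 1: residuals Seismometer 1 37.7, Seismometer 2 28.9, Seismometer 3 14.5 → max 37.7 km
Site 2: residuals Seismometer 1 0.1, Seismometer 2 0.1, Seismometer 3 0.1 → max 0.1 km
Site 3: residuals Seismometer 1 113.5, Seismometer 2 6.8, Seismometer 3 48.9 → max 113.5 km
Site 4: residuals Seismometer 1 45.5, Seismometer 2 42.4, Seismometer 3 45.9 → max 45.9 km
Only Site 2 has all residuals ≈ 0.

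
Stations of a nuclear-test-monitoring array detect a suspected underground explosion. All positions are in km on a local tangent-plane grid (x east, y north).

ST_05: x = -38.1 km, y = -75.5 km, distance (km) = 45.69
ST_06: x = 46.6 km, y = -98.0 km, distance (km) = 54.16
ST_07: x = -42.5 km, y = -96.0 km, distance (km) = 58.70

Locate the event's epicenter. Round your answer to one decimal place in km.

5.7 km east, -62.5 km north

Circle about each station: (x + 38.1)² + (y + 75.5)² = 45.69²; (x − 46.6)² + (y + 98.0)² = 54.16²; (x + 42.5)² + (y + 96.0)² = 58.70².
Subtracting pairs of circle equations eliminates x²+y² and gives linear equations (the radical axes):
169.4 x − 45.0 y = 3777.97
-8.8 x − 41.0 y = 2512.28
Solving the 2×2 system: x ≈ 5.7, y ≈ -62.5 km.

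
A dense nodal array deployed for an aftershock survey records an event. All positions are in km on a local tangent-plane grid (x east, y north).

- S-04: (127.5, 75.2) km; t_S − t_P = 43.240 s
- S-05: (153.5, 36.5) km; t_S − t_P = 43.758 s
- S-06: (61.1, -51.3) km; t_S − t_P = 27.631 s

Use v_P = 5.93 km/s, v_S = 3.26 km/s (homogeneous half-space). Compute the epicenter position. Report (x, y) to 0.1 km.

-133.5 km east, -97.7 km north

Distance from S−P lag: d = Δt · v_P v_S / (v_P − v_S) = Δt · (5.93·3.26)/(5.93−3.26) ≈ 7.2404·Δt.
So d_S-04 = 313.07, d_S-05 = 316.82, d_S-06 = 200.06 km.
Circle about each station: (x − 127.5)² + (y − 75.2)² = 313.07²; (x − 153.5)² + (y − 36.5)² = 316.82²; (x − 61.1)² + (y + 51.3)² = 200.06².
Subtracting pairs of circle equations eliminates x²+y² and gives linear equations (the radical axes):
52.0 x − 77.4 y = 621.12
-132.8 x − 253.0 y = 42442.43
Solving the 2×2 system: x ≈ -133.5, y ≈ -97.7 km.
Check against S-04 (with the unrounded x, y): √((x − 127.5)²+(y − 75.2)²) = 313.05 ≈ 313.07 km. ✓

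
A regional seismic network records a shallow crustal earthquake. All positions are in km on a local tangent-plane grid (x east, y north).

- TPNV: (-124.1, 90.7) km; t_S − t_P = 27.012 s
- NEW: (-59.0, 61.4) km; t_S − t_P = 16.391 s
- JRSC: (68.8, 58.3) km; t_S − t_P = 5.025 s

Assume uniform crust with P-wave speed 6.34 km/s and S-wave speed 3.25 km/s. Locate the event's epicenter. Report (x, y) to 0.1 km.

(46.6, 33.2)

Distance from S−P lag: d = Δt · v_P v_S / (v_P − v_S) = Δt · (6.34·3.25)/(6.34−3.25) ≈ 6.6683·Δt.
So d_TPNV = 180.12, d_NEW = 109.30, d_JRSC = 33.51 km.
Circle about each station: (x + 124.1)² + (y − 90.7)² = 180.12²; (x + 59.0)² + (y − 61.4)² = 109.30²; (x − 68.8)² + (y − 58.3)² = 33.51².
Subtracting the TPNV equation from the NEW and JRSC equations removes the quadratic terms:
130.2 x − 58.6 y = 4120.38
385.8 x − 64.8 y = 15825.32
Solving the 2×2 system: x ≈ 46.6, y ≈ 33.2 km.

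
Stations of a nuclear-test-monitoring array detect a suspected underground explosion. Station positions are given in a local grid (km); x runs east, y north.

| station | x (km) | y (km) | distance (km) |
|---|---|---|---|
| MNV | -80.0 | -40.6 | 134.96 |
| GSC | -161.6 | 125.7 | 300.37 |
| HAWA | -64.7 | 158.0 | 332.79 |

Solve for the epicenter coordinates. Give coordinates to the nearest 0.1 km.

Circle about each station: (x + 80.0)² + (y + 40.6)² = 134.96²; (x + 161.6)² + (y − 125.7)² = 300.37²; (x + 64.7)² + (y − 158.0)² = 332.79².
Subtracting pairs of circle equations eliminates x²+y² and gives linear equations (the radical axes):
-163.2 x + 332.6 y = -38141.25
30.6 x + 397.2 y = -71433.25
Solving the 2×2 system: x ≈ -114.8, y ≈ -171.0 km.
Check against MNV (with the unrounded x, y): √((x + 80.0)²+(y + 40.6)²) = 134.96 ≈ 134.96 km. ✓

(-114.8, -171.0)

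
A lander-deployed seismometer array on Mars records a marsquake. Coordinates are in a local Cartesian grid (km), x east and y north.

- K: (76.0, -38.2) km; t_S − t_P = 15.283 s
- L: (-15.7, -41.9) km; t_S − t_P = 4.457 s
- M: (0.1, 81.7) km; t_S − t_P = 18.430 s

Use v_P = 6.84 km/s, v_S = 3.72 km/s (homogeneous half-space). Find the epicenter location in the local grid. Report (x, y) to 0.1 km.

Distance from S−P lag: d = Δt · v_P v_S / (v_P − v_S) = Δt · (6.84·3.72)/(6.84−3.72) ≈ 8.1554·Δt.
So d_K = 124.64, d_L = 36.35, d_M = 150.30 km.
Circle about each station: (x − 76.0)² + (y + 38.2)² = 124.64²; (x + 15.7)² + (y + 41.9)² = 36.35²; (x − 0.1)² + (y − 81.7)² = 150.30².
Subtracting pairs of circle equations eliminates x²+y² and gives linear equations (the radical axes):
-183.4 x − 7.4 y = 8980.67
-151.8 x + 239.8 y = -7615.30
Solving the 2×2 system: x ≈ -46.5, y ≈ -61.2 km.
Check against K (with the unrounded x, y): √((x − 76.0)²+(y + 38.2)²) = 124.64 ≈ 124.64 km. ✓

x ≈ -46.5 km, y ≈ -61.2 km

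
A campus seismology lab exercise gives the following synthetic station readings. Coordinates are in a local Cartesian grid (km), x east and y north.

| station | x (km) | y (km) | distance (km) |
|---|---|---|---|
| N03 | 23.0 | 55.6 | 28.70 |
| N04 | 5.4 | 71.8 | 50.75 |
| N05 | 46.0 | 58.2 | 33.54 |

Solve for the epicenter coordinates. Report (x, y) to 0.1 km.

Circle about each station: (x − 23.0)² + (y − 55.6)² = 28.70²; (x − 5.4)² + (y − 71.8)² = 50.75²; (x − 46.0)² + (y − 58.2)² = 33.54².
Subtracting pairs of circle equations eliminates x²+y² and gives linear equations (the radical axes):
-35.2 x + 32.4 y = -187.83
46.0 x + 5.2 y = 1581.64
Solving the 2×2 system: x ≈ 31.2, y ≈ 28.1 km.
Check against N03 (with the unrounded x, y): √((x − 23.0)²+(y − 55.6)²) = 28.69 ≈ 28.70 km. ✓

x ≈ 31.2 km, y ≈ 28.1 km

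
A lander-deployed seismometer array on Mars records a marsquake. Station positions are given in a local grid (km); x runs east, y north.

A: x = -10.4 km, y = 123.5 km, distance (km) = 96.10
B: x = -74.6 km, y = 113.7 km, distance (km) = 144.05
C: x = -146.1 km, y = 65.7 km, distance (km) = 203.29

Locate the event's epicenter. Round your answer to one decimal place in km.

x ≈ 56.9 km, y ≈ 54.9 km

Circle about each station: (x + 10.4)² + (y − 123.5)² = 96.10²; (x + 74.6)² + (y − 113.7)² = 144.05²; (x + 146.1)² + (y − 65.7)² = 203.29².
Subtracting the A equation from the B and C equations removes the quadratic terms:
-128.4 x − 19.6 y = -8382.75
-271.4 x − 115.6 y = -21790.32
Solving the 2×2 system: x ≈ 56.9, y ≈ 54.9 km.
Check against A (with the unrounded x, y): √((x + 10.4)²+(y − 123.5)²) = 96.11 ≈ 96.10 km. ✓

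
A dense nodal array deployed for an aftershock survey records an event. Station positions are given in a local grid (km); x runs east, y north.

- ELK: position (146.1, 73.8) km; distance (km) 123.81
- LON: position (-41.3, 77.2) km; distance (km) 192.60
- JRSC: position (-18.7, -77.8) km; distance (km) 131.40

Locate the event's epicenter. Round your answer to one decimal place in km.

Circle about each station: (x − 146.1)² + (y − 73.8)² = 123.81²; (x + 41.3)² + (y − 77.2)² = 192.60²; (x + 18.7)² + (y + 77.8)² = 131.40².
Subtracting pairs of circle equations eliminates x²+y² and gives linear equations (the radical axes):
-374.8 x + 6.8 y = -40891.96
-329.6 x − 303.2 y = -22326.16
Solving the 2×2 system: x ≈ 108.3, y ≈ -44.1 km.

108.3 km east, -44.1 km north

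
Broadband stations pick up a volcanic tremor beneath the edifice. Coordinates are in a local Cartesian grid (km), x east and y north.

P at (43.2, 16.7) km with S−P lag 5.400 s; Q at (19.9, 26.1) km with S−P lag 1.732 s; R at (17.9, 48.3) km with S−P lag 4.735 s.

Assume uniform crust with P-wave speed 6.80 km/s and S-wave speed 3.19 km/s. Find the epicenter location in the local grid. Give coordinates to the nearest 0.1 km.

x ≈ 11.0 km, y ≈ 20.7 km

Distance from S−P lag: d = Δt · v_P v_S / (v_P − v_S) = Δt · (6.80·3.19)/(6.80−3.19) ≈ 6.0089·Δt.
So d_P = 32.45, d_Q = 10.41, d_R = 28.45 km.
Circle about each station: (x − 43.2)² + (y − 16.7)² = 32.45²; (x − 19.9)² + (y − 26.1)² = 10.41²; (x − 17.9)² + (y − 48.3)² = 28.45².
Subtracting the P equation from the Q and R equations removes the quadratic terms:
-46.6 x + 18.8 y = -123.28
-50.6 x + 63.2 y = 751.77
Solving the 2×2 system: x ≈ 11.0, y ≈ 20.7 km.
Check against P (with the unrounded x, y): √((x − 43.2)²+(y − 16.7)²) = 32.45 ≈ 32.45 km. ✓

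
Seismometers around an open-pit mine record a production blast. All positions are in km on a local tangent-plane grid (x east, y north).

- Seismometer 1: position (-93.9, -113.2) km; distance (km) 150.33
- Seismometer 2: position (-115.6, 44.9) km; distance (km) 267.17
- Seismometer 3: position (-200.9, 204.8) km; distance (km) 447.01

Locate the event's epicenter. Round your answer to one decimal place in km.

Circle about each station: (x + 93.9)² + (y + 113.2)² = 150.33²; (x + 115.6)² + (y − 44.9)² = 267.17²; (x + 200.9)² + (y − 204.8)² = 447.01².
Subtracting the Seismometer 1 equation from the Seismometer 2 and Seismometer 3 equations removes the quadratic terms:
-43.4 x + 316.2 y = -55032.78
-214.0 x + 636.0 y = -116546.43
Solving the 2×2 system: x ≈ 46.2, y ≈ -167.7 km.

(46.2, -167.7)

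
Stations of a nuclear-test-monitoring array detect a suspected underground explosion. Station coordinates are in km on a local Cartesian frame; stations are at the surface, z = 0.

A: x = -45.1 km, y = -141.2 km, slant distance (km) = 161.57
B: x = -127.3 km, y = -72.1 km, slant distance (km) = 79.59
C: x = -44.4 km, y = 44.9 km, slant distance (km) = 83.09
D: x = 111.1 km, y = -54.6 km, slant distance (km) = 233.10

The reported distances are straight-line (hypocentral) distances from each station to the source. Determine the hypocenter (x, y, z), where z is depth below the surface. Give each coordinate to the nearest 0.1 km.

Each station gives a sphere (x−x_i)² + (y−y_i)² + z² = d_i² (stations at z=0).
Subtracting the A sphere from B and C: z² cancels, leaving linear equations in x and y:
-164.4 x + 138.2 y = 19202.55
1.4 x + 372.2 y = 1216.84
Solving: x ≈ -113.696, y ≈ 3.697 km (keep extra digits for the depth step; rounded: -113.7, 3.7).
Then from the A sphere: z² = 161.57² − (x + 45.1)² − (y + 141.2)² with x = -113.696, y = 3.697, so z ≈ 20.108 ≈ 20.1 km.

x ≈ -113.7 km, y ≈ 3.7 km, depth ≈ 20.1 km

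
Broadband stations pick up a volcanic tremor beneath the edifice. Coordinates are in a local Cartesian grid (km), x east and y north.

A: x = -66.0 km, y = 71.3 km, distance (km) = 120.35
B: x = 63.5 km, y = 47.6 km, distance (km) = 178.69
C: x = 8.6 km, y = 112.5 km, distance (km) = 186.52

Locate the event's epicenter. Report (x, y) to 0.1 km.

Circle about each station: (x + 66.0)² + (y − 71.3)² = 120.35²; (x − 63.5)² + (y − 47.6)² = 178.69²; (x − 8.6)² + (y − 112.5)² = 186.52².
Subtracting pairs of circle equations eliminates x²+y² and gives linear equations (the radical axes):
259.0 x − 47.4 y = -20587.67
149.2 x + 82.4 y = -17015.07
Solving the 2×2 system: x ≈ -88.1, y ≈ -47.0 km.
Check against A (with the unrounded x, y): √((x + 66.0)²+(y − 71.3)²) = 120.34 ≈ 120.35 km. ✓

x ≈ -88.1 km, y ≈ -47.0 km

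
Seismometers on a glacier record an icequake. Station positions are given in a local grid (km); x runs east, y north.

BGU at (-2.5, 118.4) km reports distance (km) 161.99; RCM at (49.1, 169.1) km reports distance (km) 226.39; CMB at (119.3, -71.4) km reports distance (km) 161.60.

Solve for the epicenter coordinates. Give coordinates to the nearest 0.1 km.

(-39.1, -39.4)

Circle about each station: (x + 2.5)² + (y − 118.4)² = 161.99²; (x − 49.1)² + (y − 169.1)² = 226.39²; (x − 119.3)² + (y + 71.4)² = 161.60².
Subtracting the BGU equation from the RCM and CMB equations removes the quadratic terms:
103.2 x + 101.4 y = -8030.86
243.6 x − 379.6 y = 5431.84
Solving the 2×2 system: x ≈ -39.1, y ≈ -39.4 km.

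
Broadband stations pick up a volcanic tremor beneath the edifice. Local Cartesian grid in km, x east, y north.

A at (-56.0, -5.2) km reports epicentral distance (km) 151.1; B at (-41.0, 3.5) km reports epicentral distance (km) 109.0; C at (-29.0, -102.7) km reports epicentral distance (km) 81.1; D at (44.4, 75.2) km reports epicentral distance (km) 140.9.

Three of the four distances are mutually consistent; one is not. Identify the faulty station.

Solve using three stations at a time. Using B, C, D (subtract circle equations pairwise → linear system) gives (x, y) ≈ (43.2, -65.7).
Distances from that point to each station vs reported:
  A: calculated 116.3 vs reported 151.1 → residual 34.8 km
  B: calculated 109.0 vs reported 109.0 → residual 0.0 km
  C: calculated 81.2 vs reported 81.1 → residual 0.1 km
  D: calculated 140.9 vs reported 140.9 → residual 0.0 km
B, C, D are mutually consistent (residuals ≈ 0); A is off by 34.8 km.

A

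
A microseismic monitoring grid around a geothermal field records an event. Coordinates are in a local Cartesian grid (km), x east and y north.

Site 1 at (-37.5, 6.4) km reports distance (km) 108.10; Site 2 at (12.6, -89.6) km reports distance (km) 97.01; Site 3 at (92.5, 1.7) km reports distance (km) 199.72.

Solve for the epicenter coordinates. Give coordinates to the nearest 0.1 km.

-84.4 km east, -91.0 km north

Circle about each station: (x + 37.5)² + (y − 6.4)² = 108.10²; (x − 12.6)² + (y + 89.6)² = 97.01²; (x − 92.5)² + (y − 1.7)² = 199.72².
Subtracting the Site 1 equation from the Site 2 and Site 3 equations removes the quadratic terms:
100.2 x − 192.0 y = 9014.38
260.0 x − 9.4 y = -21090.54
Solving the 2×2 system: x ≈ -84.4, y ≈ -91.0 km.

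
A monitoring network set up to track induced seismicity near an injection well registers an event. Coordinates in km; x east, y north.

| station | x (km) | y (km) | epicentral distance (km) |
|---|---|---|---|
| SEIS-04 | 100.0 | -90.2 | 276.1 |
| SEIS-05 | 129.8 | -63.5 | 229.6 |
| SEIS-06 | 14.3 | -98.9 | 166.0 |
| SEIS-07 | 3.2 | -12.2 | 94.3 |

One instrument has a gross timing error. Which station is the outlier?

SEIS-04

Solve using three stations at a time. Using SEIS-05, SEIS-06, SEIS-07 (subtract circle equations pairwise → linear system) gives (x, y) ≈ (-74.5, 41.4).
Distances from that point to each station vs reported:
  SEIS-04: calculated 218.5 vs reported 276.1 → residual 57.6 km
  SEIS-05: calculated 229.6 vs reported 229.6 → residual 0.0 km
  SEIS-06: calculated 166.0 vs reported 166.0 → residual 0.0 km
  SEIS-07: calculated 94.4 vs reported 94.3 → residual 0.1 km
SEIS-05, SEIS-06, SEIS-07 are mutually consistent (residuals ≈ 0); SEIS-04 is off by 57.6 km.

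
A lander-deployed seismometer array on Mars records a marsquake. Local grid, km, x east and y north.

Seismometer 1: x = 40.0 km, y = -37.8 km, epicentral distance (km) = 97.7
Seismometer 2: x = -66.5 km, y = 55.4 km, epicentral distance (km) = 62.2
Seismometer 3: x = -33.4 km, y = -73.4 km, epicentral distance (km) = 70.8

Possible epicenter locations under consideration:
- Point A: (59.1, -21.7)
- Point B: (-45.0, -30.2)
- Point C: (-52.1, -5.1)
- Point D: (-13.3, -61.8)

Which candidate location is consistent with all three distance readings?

Point C

For each candidate, compare |candidate − station| to the reported distance:
Point A: residuals Seismometer 1 72.7, Seismometer 2 85.2, Seismometer 3 35.2 → max 85.2 km
Point B: residuals Seismometer 1 12.4, Seismometer 2 26.1, Seismometer 3 26.1 → max 26.1 km
Point C: residuals Seismometer 1 0.0, Seismometer 2 0.0, Seismometer 3 0.0 → max 0.0 km
Point D: residuals Seismometer 1 39.2, Seismometer 2 66.5, Seismometer 3 47.6 → max 66.5 km
Only Point C has all residuals ≈ 0.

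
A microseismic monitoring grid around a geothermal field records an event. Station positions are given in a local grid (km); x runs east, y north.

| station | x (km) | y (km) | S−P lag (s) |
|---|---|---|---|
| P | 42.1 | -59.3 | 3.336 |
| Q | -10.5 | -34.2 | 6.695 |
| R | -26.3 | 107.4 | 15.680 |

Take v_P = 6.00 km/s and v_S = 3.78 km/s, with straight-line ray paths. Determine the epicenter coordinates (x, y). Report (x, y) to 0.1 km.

Distance from S−P lag: d = Δt · v_P v_S / (v_P − v_S) = Δt · (6.00·3.78)/(6.00−3.78) ≈ 10.2162·Δt.
So d_P = 34.08, d_Q = 68.40, d_R = 160.19 km.
Circle about each station: (x − 42.1)² + (y + 59.3)² = 34.08²; (x + 10.5)² + (y + 34.2)² = 68.40²; (x + 26.3)² + (y − 107.4)² = 160.19².
Subtracting pairs of circle equations eliminates x²+y² and gives linear equations (the radical axes):
-105.2 x + 50.2 y = -7526.12
-136.8 x + 333.4 y = -17561.84
Solving the 2×2 system: x ≈ 57.7, y ≈ -29.0 km.
Check against P (with the unrounded x, y): √((x − 42.1)²+(y + 59.3)²) = 34.08 ≈ 34.08 km. ✓

57.7 km east, -29.0 km north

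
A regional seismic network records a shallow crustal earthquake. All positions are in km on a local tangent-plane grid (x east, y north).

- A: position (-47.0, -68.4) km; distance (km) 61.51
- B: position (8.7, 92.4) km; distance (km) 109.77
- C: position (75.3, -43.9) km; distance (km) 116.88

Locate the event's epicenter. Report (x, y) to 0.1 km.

-35.9 km east, -7.9 km north

Circle about each station: (x + 47.0)² + (y + 68.4)² = 61.51²; (x − 8.7)² + (y − 92.4)² = 109.77²; (x − 75.3)² + (y + 43.9)² = 116.88².
Subtracting the A equation from the B and C equations removes the quadratic terms:
111.4 x + 321.6 y = -6540.08
244.6 x + 49.0 y = -9167.71
Solving the 2×2 system: x ≈ -35.9, y ≈ -7.9 km.
Check against A (with the unrounded x, y): √((x + 47.0)²+(y + 68.4)²) = 61.51 ≈ 61.51 km. ✓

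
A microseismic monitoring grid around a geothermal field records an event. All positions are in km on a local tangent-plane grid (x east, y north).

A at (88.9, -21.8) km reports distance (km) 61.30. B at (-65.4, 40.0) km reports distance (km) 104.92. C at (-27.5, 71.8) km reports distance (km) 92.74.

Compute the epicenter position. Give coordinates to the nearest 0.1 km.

Circle about each station: (x − 88.9)² + (y + 21.8)² = 61.30²; (x + 65.4)² + (y − 40.0)² = 104.92²; (x + 27.5)² + (y − 71.8)² = 92.74².
Subtracting the A equation from the B and C equations removes the quadratic terms:
-308.6 x + 123.6 y = -9751.81
-232.8 x + 187.2 y = -7309.98
Solving the 2×2 system: x ≈ 31.8, y ≈ 0.5 km.

(31.8, 0.5)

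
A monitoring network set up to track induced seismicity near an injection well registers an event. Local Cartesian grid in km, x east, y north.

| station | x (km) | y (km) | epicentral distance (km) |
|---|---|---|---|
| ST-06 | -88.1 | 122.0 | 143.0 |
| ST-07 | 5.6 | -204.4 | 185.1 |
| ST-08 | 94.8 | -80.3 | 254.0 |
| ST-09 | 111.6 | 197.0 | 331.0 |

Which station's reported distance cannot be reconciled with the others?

ST-07

Solve using three stations at a time. Using ST-06, ST-08, ST-09 (subtract circle equations pairwise → linear system) gives (x, y) ≈ (-148.6, -7.6).
Distances from that point to each station vs reported:
  ST-06: calculated 143.0 vs reported 143.0 → residual 0.0 km
  ST-07: calculated 250.0 vs reported 185.1 → residual 64.9 km
  ST-08: calculated 254.0 vs reported 254.0 → residual 0.0 km
  ST-09: calculated 331.0 vs reported 331.0 → residual 0.0 km
ST-06, ST-08, ST-09 are mutually consistent (residuals ≈ 0); ST-07 is off by 64.9 km.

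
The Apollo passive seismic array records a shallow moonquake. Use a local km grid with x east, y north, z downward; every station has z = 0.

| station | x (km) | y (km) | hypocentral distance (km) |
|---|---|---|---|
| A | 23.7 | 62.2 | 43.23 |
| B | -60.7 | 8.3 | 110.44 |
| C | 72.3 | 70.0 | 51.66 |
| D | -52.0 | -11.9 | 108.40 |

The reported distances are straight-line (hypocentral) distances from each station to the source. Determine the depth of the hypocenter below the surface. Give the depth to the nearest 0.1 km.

Each station gives a sphere (x−x_i)² + (y−y_i)² + z² = d_i² (stations at z=0).
Subtracting the A sphere from B and C: z² cancels, leaving linear equations in x and y:
-168.8 x − 107.8 y = -11005.31
97.2 x + 15.6 y = 4896.84
Solving: x ≈ 45.405, y ≈ 30.992 km (keep extra digits for the depth step; rounded: 45.4, 31.0).
Then from the A sphere: z² = 43.23² − (x − 23.7)² − (y − 62.2)² with x = 45.405, y = 30.992, so z ≈ 20.586 ≈ 20.6 km.

z ≈ 20.6 km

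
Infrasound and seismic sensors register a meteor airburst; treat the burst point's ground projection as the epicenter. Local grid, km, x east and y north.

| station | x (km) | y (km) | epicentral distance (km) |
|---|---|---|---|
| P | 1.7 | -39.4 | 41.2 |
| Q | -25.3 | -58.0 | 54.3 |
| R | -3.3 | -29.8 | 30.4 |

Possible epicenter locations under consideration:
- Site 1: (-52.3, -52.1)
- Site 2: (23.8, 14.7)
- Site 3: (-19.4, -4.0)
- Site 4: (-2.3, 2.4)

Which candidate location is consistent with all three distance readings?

For each candidate, compare |candidate − station| to the reported distance:
Site 1: residuals P 14.3, Q 26.7, R 23.4 → max 26.7 km
Site 2: residuals P 17.2, Q 33.4, R 21.7 → max 33.4 km
Site 3: residuals P 0.0, Q 0.0, R 0.0 → max 0.0 km
Site 4: residuals P 0.8, Q 10.3, R 1.8 → max 10.3 km
Only Site 3 has all residuals ≈ 0.

Site 3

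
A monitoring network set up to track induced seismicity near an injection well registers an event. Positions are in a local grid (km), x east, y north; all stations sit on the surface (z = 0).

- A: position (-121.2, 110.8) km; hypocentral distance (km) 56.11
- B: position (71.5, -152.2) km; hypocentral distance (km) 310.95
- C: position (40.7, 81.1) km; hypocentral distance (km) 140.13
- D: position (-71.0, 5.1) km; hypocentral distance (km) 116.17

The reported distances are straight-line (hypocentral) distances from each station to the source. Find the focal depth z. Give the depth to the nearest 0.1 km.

depth ≈ 45.6 km

Each station gives a sphere (x−x_i)² + (y−y_i)² + z² = d_i² (stations at z=0).
Subtracting the A sphere from B and C: z² cancels, leaving linear equations in x and y:
385.4 x − 526.0 y = -92230.56
323.8 x − 59.4 y = -35220.46
Solving: x ≈ -88.502, y ≈ 110.498 km (keep extra digits for the depth step; rounded: -88.5, 110.5).
Then from the A sphere: z² = 56.11² − (x + 121.2)² − (y − 110.8)² with x = -88.502, y = 110.498, so z ≈ 45.597 ≈ 45.6 km.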